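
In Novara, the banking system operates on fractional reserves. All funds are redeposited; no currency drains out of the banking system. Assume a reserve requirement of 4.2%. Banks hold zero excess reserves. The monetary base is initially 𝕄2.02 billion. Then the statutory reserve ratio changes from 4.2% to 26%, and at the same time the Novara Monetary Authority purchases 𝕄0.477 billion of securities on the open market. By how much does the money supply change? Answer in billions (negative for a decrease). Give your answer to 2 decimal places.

Before: m₁ = 1 / (0.042) ≈ 23.8095, MB₁ = 2.02, so M₁ = 23.8095 × 2.02 ≈ 48.0952 billion.
After: m₂ = 1 / (0.26) ≈ 3.8462, MB₂ = 2.02 + 0.477 = 2.497, so M₂ = 3.8462 × 2.497 ≈ 9.604 billion.
ΔM = M₂ − M₁ = 9.604 − 48.0952 = -38.4912 billion.

-38.49 billion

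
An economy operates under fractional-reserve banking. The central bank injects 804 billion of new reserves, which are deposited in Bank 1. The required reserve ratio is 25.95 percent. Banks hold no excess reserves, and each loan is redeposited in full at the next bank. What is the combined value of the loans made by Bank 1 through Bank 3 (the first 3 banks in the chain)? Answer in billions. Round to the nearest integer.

Bank i lends (1 − rr)^i of the original deposit: Bank 1 lends 804·0.7405 = 595.3620, Bank 2 lends 804·0.7405² ≈ 440.8656, and so on.
Summing a geometric series: total = 804·[0.7405·(1 − 0.7405^3) / (1 − 0.7405)] ≈ 1362.6885 billion.

1363 billion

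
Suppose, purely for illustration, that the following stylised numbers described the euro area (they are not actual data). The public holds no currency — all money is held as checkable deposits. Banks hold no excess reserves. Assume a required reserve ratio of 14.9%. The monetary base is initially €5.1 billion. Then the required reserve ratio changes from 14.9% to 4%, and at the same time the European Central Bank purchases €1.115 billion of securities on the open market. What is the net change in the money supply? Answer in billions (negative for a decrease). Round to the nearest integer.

€121 billion

Before: m₁ = 1 / (0.149) ≈ 6.7114, MB₁ = 5.1, so M₁ = 6.7114 × 5.1 ≈ 34.2281 billion.
After: m₂ = 1 / (0.04) = 25, MB₂ = 5.1 + 1.115 = 6.215, so M₂ = 25 × 6.215 = 155.375 billion.
ΔM = M₂ − M₁ = 155.375 − 34.2281 = 121.1469 billion.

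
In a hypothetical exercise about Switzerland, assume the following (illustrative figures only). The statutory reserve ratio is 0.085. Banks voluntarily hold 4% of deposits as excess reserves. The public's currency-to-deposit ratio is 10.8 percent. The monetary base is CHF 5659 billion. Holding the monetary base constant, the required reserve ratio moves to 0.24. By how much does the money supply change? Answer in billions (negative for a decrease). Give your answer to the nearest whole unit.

Initially m₁ = (1 + 0.108) / (0.085 + 0.04 + 0.108) ≈ 4.75536, so M₁ = 4.75536 × 5659 ≈ 26910.5822 billion.
After the change m₂ = (1 + 0.108) / (0.24 + 0.04 + 0.108) ≈ 2.85567, so M₂ = 2.85567 × 5659 ≈ 16160.2365 billion.
ΔM = M₂ − M₁ = 16160.2365 − 26910.5822 = -10750.3457 billion.

-10750 billion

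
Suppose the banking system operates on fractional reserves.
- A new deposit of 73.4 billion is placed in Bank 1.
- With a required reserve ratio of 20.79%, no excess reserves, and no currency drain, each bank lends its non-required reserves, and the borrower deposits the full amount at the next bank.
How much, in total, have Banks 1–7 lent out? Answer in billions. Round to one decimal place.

Bank i lends (1 − rr)^i of the original deposit: Bank 1 lends 73.4·0.7921 ≈ 58.1401, Bank 2 lends 73.4·0.7921² ≈ 46.0528, and so on.
Summing a geometric series: total = 73.4·[0.7921·(1 − 0.7921^7) / (1 − 0.7921)] ≈ 224.9425 billion.

224.9 billion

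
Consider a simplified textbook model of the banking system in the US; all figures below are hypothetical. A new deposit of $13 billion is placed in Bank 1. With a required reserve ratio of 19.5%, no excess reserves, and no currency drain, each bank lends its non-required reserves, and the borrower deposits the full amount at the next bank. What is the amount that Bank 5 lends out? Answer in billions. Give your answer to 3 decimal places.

$4.395 billion

Each bank lends a fraction (1 − rr) = 0.8050 of the deposit it receives, so Bank 5 receives 13·0.8050^4 and lends 13·0.8050^5 ≈ 4.3946 billion.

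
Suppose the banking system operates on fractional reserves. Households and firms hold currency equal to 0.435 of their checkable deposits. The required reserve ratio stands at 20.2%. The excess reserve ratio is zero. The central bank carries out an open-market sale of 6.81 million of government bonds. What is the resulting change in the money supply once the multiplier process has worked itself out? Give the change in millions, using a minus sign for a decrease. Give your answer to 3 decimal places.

The money multiplier is m = (1 + c) / (rr + c) = (1 + 0.435) / (0.202 + 0.435) ≈ 2.25275.
The sale removes 6.81 million of base, so ΔM = m × ΔMB = 2.25275 × (−6.81) ≈ -15.3412 million.

-15.341 million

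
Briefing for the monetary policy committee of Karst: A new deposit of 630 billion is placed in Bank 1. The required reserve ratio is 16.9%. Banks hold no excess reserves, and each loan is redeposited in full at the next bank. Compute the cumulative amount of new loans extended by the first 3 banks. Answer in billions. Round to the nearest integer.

1320 billion

Bank i lends (1 − rr)^i of the original deposit: Bank 1 lends 630·0.8310 = 523.5300, Bank 2 lends 630·0.8310² ≈ 435.0534, and so on.
Summing a geometric series: total = 630·[0.8310·(1 − 0.8310^3) / (1 − 0.8310)] ≈ 1320.1128 billion.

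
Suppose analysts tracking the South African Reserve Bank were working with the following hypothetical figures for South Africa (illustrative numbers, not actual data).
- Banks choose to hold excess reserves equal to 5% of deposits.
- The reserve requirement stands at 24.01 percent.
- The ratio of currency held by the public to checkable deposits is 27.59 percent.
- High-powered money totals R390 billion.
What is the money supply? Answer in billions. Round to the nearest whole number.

The money multiplier is m = (1 + c) / (rr + e + c) = (1 + 0.2759) / (0.2401 + 0.05 + 0.2759) ≈ 2.2542.
So M = m × MB = 2.2542 × 390 = 879.138 billion.

R879 billion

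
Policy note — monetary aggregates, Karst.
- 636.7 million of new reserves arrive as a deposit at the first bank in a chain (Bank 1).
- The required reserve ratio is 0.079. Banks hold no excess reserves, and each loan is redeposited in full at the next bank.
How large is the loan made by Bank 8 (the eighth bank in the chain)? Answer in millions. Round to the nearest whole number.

Each bank lends a fraction (1 − rr) = 0.9210 of the deposit it receives, so Bank 8 receives 636.7·0.9210^7 and lends 636.7·0.9210^8 ≈ 329.6187 million.

330 million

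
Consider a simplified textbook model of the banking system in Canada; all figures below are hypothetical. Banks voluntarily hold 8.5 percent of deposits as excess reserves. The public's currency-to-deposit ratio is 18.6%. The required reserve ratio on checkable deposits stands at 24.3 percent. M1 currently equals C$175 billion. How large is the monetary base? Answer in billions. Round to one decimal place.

C$75.8 billion

The money multiplier is m = (1 + c) / (rr + e + c) = (1 + 0.186) / (0.243 + 0.085 + 0.186) ≈ 2.30739.
MB = M / m = 175 / 2.30739 ≈ 75.8433 billion.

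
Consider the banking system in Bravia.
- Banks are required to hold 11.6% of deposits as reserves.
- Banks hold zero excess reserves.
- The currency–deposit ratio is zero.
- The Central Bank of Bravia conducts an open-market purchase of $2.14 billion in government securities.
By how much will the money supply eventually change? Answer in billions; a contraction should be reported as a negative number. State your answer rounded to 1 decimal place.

The simple money multiplier is m = 1/rr = 1/0.116 ≈ 8.6207.
An open-market purchase increases the monetary base by 2.14 billion, so ΔM = m × ΔMB = 8.6207 × 2.14 ≈ 18.4483 billion.

$18.4 billion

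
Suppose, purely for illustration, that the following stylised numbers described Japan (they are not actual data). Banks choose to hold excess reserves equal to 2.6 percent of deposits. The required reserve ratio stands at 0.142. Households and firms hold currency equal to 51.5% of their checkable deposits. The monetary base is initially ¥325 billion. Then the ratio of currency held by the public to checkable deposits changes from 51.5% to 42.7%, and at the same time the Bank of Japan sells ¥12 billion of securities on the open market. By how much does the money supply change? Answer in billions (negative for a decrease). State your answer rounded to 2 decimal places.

Before: m₁ = (1 + 0.515) / (0.142 + 0.026 + 0.515) ≈ 2.218155, MB₁ = 325, so M₁ = 2.218155 × 325 ≈ 720.9004 billion.
After: m₂ = (1 + 0.427) / (0.142 + 0.026 + 0.427) ≈ 2.398319, MB₂ = 325 − 12 = 313, so M₂ = 2.398319 × 313 ≈ 750.6738 billion.
ΔM = M₂ − M₁ = 750.6738 − 720.9004 = 29.7734 billion.

¥29.77 billion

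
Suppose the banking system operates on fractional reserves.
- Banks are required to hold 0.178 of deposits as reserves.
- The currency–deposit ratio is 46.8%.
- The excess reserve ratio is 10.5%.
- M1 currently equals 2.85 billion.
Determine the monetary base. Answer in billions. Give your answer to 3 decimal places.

1.458 billion

The money multiplier is m = (1 + c) / (rr + e + c) = (1 + 0.468) / (0.178 + 0.105 + 0.468) ≈ 1.95473.
MB = M / m = 2.85 / 1.95473 ≈ 1.458 billion.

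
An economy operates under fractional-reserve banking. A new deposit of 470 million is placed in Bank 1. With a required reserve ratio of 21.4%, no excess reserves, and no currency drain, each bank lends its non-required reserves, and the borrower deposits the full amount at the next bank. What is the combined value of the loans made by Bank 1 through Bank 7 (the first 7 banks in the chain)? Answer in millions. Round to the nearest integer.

1406 million

Bank i lends (1 − rr)^i of the original deposit: Bank 1 lends 470·0.7860 = 369.4200, Bank 2 lends 470·0.7860² ≈ 290.3641, and so on.
Summing a geometric series: total = 470·[0.7860·(1 − 0.7860^7) / (1 − 0.7860)] ≈ 1406.3247 million.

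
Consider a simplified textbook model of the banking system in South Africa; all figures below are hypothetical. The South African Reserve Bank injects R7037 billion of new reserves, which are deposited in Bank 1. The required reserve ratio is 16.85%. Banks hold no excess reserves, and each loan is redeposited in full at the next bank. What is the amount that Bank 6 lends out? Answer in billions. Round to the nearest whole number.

Each bank lends a fraction (1 − rr) = 0.8315 of the deposit it receives, so Bank 6 receives 7037·0.8315^5 and lends 7037·0.8315^6 ≈ 2325.7395 billion.

R2326 billion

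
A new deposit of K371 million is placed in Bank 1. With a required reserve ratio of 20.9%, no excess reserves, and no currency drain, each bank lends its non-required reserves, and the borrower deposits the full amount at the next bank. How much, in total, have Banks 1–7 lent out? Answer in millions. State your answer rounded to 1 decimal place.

K1132.1 million

Bank i lends (1 − rr)^i of the original deposit: Bank 1 lends 371·0.7910 = 293.4610, Bank 2 lends 371·0.7910² ≈ 232.1277, and so on.
Summing a geometric series: total = 371·[0.7910·(1 − 0.7910^7) / (1 − 0.7910)] ≈ 1132.0754 million.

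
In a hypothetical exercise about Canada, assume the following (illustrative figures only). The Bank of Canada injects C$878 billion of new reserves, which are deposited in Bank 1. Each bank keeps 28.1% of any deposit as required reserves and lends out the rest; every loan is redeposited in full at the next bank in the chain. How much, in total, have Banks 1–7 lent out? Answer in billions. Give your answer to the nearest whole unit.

C$2023 billion

Bank i lends (1 − rr)^i of the original deposit: Bank 1 lends 878·0.7190 = 631.2820, Bank 2 lends 878·0.7190² ≈ 453.8918, and so on.
Summing a geometric series: total = 878·[0.7190·(1 − 0.7190^7) / (1 − 0.7190)] ≈ 2023.3936 billion.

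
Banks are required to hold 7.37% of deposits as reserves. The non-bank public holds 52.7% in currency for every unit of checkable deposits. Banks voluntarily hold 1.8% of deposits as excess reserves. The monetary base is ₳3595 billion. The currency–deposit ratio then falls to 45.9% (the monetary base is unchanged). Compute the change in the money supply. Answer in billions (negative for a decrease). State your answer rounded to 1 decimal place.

₳651.7 billion

Initially m₁ = (1 + 0.527) / (0.0737 + 0.018 + 0.527) ≈ 2.468078, so M₁ = 2.468078 × 3595 ≈ 8872.7404 billion.
After the change m₂ = (1 + 0.459) / (0.0737 + 0.018 + 0.459) ≈ 2.649355, so M₂ = 2.649355 × 3595 ≈ 9524.4312 billion.
ΔM = M₂ − M₁ = 9524.4312 − 8872.7404 = 651.6908 billion.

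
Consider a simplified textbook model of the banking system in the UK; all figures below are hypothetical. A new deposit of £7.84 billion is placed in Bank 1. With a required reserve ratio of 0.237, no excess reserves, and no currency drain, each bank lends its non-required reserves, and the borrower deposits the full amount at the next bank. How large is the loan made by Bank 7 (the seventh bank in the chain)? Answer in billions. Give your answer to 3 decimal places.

Each bank lends a fraction (1 − rr) = 0.7630 of the deposit it receives, so Bank 7 receives 7.84·0.7630^6 and lends 7.84·0.7630^7 ≈ 1.1803 billion.

£1.180 billion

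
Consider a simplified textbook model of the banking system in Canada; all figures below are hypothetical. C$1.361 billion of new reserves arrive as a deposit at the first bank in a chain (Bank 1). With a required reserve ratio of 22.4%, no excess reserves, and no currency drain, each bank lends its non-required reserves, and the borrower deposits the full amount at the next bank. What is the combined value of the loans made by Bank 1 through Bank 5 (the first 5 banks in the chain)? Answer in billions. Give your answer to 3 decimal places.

Bank i lends (1 − rr)^i of the original deposit: Bank 1 lends 1.361·0.7760 ≈ 1.0561, Bank 2 lends 1.361·0.7760² ≈ 0.8196, and so on.
Summing a geometric series: total = 1.361·[0.7760·(1 − 0.7760^5) / (1 − 0.7760)] ≈ 3.3882 billion.

C$3.388 billion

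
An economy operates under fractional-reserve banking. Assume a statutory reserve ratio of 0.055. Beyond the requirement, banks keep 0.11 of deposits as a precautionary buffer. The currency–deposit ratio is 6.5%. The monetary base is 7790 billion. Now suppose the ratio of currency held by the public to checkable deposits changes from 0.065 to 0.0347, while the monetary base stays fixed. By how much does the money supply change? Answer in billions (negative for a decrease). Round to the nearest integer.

Initially m₁ = (1 + 0.065) / (0.055 + 0.11 + 0.065) ≈ 4.63043, so M₁ = 4.63043 × 7790 = 36071.0497 billion.
After the change m₂ = (1 + 0.0347) / (0.055 + 0.11 + 0.0347) ≈ 5.18127, so M₂ = 5.18127 × 7790 = 40362.0933 billion.
ΔM = M₂ − M₁ = 40362.0933 − 36071.0497 = 4291.0436 billion.

4291 billion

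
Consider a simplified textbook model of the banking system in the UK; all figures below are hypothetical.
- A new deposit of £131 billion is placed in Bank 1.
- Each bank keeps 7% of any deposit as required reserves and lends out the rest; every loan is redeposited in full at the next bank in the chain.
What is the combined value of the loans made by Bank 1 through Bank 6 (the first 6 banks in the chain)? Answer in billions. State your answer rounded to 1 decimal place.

£614.4 billion

Bank i lends (1 − rr)^i of the original deposit: Bank 1 lends 131·0.9300 = 121.8300, Bank 2 lends 131·0.9300² = 113.3019, and so on.
Summing a geometric series: total = 131·[0.9300·(1 − 0.9300^6) / (1 − 0.9300)] ≈ 614.3884 billion.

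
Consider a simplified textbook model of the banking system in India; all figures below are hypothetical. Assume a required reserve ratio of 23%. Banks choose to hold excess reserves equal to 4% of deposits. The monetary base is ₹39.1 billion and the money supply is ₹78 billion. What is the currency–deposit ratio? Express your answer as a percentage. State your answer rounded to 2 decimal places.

46.38%

Using m = M/MB = 78/39.1 ≈ 1.994885. From m = (1 + c)/(c + rr + e), rearranging gives 1 + c = m·(c + rr + e), so c·(1 − m) = m·(rr + e) − 1.
Hence c = [m·(rr + e) − 1]/(1 − m) = [1.994885 × (0.23 + 0.04) − 1] / (1 − 1.994885) ≈ 0.463753.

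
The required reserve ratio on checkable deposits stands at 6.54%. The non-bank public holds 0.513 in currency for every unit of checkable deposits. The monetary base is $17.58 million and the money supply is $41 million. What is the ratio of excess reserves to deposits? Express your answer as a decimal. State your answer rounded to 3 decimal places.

0.070

Using m = M/MB = 41/17.58 ≈ 2.332196. Since m = (1 + c)/(c + rr + e), the denominator satisfies c + rr + e = (1 + c)/m = (1 + 0.513) / 2.332196 ≈ 0.648745.
With c = 0.513 and rr = 0.0654, the ratio of excess reserves to deposits is 0.648745 − 0.513 − 0.0654 = 0.070345.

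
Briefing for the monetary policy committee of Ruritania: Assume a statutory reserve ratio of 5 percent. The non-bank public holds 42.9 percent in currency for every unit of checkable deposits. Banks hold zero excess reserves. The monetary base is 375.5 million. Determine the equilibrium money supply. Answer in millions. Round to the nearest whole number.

The money multiplier is m = (1 + c) / (rr + c) = (1 + 0.429) / (0.05 + 0.429) ≈ 2.9833.
So M = m × MB = 2.9833 × 375.5 ≈ 1120.2291 million.

1120 million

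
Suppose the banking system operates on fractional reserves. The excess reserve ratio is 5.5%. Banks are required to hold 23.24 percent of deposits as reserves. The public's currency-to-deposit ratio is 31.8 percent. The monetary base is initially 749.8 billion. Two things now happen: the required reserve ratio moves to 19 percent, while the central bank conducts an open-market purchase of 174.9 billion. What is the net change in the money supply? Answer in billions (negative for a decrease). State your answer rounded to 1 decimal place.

532.4 billion

Before: m₁ = (1 + 0.318) / (0.2324 + 0.055 + 0.318) ≈ 2.17707, MB₁ = 749.8, so M₁ = 2.17707 × 749.8 ≈ 1632.3671 billion.
After: m₂ = (1 + 0.318) / (0.19 + 0.055 + 0.318) ≈ 2.34103, MB₂ = 749.8 + 174.9 = 924.7, so M₂ = 2.34103 × 924.7 ≈ 2164.7504 billion.
ΔM = M₂ − M₁ = 2164.7504 − 1632.3671 = 532.3833 billion.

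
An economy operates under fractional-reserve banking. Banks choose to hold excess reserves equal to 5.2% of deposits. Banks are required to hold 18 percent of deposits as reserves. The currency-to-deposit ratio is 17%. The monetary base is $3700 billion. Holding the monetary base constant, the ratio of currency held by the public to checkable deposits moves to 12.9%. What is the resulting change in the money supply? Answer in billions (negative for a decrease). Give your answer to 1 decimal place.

Initially m₁ = (1 + 0.17) / (0.18 + 0.052 + 0.17) ≈ 2.910448, so M₁ = 2.910448 × 3700 = 10768.6576 billion.
After the change m₂ = (1 + 0.129) / (0.18 + 0.052 + 0.129) ≈ 3.127424, so M₂ = 3.127424 × 3700 = 11571.4688 billion.
ΔM = M₂ − M₁ = 11571.4688 − 10768.6576 = 802.8112 billion.

$802.8 billion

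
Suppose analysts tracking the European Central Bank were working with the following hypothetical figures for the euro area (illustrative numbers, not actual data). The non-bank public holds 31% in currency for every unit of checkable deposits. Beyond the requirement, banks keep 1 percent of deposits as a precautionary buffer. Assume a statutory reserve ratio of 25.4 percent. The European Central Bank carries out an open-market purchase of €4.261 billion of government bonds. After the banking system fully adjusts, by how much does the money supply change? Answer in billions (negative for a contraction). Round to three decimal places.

€9.725 billion

The money multiplier is m = (1 + c) / (rr + e + c) = (1 + 0.31) / (0.254 + 0.01 + 0.31) ≈ 2.28223.
The purchase adds 4.261 billion of base, so ΔM = m × ΔMB = 2.28223 × (+4.261) ≈ 9.7246 billion.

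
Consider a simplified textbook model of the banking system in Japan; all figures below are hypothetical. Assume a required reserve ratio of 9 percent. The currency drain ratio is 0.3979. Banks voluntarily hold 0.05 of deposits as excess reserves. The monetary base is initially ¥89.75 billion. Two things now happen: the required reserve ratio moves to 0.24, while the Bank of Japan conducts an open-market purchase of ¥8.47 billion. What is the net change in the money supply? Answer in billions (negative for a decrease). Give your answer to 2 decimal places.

-33.65 billion

Before: m₁ = (1 + 0.3979) / (0.09 + 0.05 + 0.3979) ≈ 2.59881, MB₁ = 89.75, so M₁ = 2.59881 × 89.75 ≈ 233.2432 billion.
After: m₂ = (1 + 0.3979) / (0.24 + 0.05 + 0.3979) ≈ 2.03213, MB₂ = 89.75 + 8.47 = 98.22, so M₂ = 2.03213 × 98.22 ≈ 199.5958 billion.
ΔM = M₂ − M₁ = 199.5958 − 233.2432 = -33.6474 billion.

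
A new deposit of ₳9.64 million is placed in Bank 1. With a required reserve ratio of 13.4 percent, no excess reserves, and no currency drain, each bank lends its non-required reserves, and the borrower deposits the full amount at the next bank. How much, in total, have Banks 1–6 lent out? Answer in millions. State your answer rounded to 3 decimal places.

₳36.022 million

Bank i lends (1 − rr)^i of the original deposit: Bank 1 lends 9.64·0.8660 ≈ 8.3482, Bank 2 lends 9.64·0.8660² ≈ 7.2296, and so on.
Summing a geometric series: total = 9.64·[0.8660·(1 − 0.8660^6) / (1 − 0.8660)] ≈ 36.0220 million.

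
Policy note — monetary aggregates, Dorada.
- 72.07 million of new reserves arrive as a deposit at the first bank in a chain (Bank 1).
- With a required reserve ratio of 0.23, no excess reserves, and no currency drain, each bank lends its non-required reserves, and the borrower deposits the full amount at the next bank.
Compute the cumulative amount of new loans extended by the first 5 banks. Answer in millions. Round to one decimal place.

176.0 million

Bank i lends (1 − rr)^i of the original deposit: Bank 1 lends 72.07·0.7700 = 55.4939, Bank 2 lends 72.07·0.7700² ≈ 42.7303, and so on.
Summing a geometric series: total = 72.07·[0.7700·(1 − 0.7700^5) / (1 − 0.7700)] ≈ 175.9691 million.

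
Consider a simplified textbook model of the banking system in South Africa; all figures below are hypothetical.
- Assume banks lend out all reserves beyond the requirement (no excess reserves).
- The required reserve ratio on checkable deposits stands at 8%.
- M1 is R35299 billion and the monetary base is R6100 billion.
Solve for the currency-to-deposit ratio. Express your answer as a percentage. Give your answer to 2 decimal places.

Using m = M/MB = 35299/6100 ≈ 5.786721. From m = (1 + c)/(c + rr + e), rearranging gives 1 + c = m·(c + rr + e), so c·(1 − m) = m·(rr + e) − 1.
Hence c = [m·(rr + e) − 1]/(1 − m) = [5.786721 × (0.08 + 0) − 1] / (1 − 5.786721) ≈ 0.112198.

11.22%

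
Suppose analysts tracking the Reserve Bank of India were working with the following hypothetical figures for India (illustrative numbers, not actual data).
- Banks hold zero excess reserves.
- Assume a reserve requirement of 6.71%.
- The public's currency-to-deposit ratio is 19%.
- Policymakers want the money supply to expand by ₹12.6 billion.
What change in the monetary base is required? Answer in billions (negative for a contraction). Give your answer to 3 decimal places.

₹2.722 billion

The money multiplier is m = (1 + c) / (rr + c) = (1 + 0.19) / (0.0671 + 0.19) ≈ 4.628549.
ΔMB = ΔM / m = (+12.6) / 4.628549 ≈ 2.7222 billion.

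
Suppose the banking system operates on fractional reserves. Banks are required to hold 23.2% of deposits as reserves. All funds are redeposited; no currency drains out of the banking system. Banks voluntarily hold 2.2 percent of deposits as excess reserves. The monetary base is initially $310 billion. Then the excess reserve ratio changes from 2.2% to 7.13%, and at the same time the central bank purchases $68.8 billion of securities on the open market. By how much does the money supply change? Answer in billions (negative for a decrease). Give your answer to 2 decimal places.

$28.46 billion

Before: m₁ = 1 / (0.232 + 0.022) ≈ 3.937008, MB₁ = 310, so M₁ = 3.937008 × 310 ≈ 1220.4725 billion.
After: m₂ = 1 / (0.232 + 0.0713) ≈ 3.297066, MB₂ = 310 + 68.8 = 378.8, so M₂ = 3.297066 × 378.8 ≈ 1248.9286 billion.
ΔM = M₂ − M₁ = 1248.9286 − 1220.4725 = 28.4561 billion.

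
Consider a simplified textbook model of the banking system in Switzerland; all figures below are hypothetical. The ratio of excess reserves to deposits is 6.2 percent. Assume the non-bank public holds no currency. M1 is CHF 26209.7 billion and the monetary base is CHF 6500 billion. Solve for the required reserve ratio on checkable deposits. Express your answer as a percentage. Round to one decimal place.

18.6%

Using m = M/MB = 26209.7/6500 ≈ 4.032262. Since m = (1 + c)/(c + rr + e), the denominator satisfies c + rr + e = (1 + c)/m = (1 + 0) / 4.032262 ≈ 0.248000.
With c = 0 and e = 0.062, the required reserve ratio on checkable deposits is 0.248000 − 0 − 0.062 = 0.186.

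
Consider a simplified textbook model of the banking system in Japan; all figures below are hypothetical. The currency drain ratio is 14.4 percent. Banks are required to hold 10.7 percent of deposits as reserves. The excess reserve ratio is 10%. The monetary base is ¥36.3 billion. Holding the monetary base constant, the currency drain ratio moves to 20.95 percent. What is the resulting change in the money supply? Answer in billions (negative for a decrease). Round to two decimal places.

Initially m₁ = (1 + 0.144) / (0.107 + 0.1 + 0.144) ≈ 3.25926, so M₁ = 3.25926 × 36.3 ≈ 118.3111 billion.
After the change m₂ = (1 + 0.2095) / (0.107 + 0.1 + 0.2095) ≈ 2.90396, so M₂ = 2.90396 × 36.3 ≈ 105.4137 billion.
ΔM = M₂ − M₁ = 105.4137 − 118.3111 = -12.8974 billion.

-12.90 billion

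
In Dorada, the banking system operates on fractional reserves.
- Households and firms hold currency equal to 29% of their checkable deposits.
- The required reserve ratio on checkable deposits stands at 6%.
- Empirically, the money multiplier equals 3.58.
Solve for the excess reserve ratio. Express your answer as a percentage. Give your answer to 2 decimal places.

Using m = 3.58. Since m = (1 + c)/(c + rr + e), the denominator satisfies c + rr + e = (1 + c)/m = (1 + 0.29) / 3.58 ≈ 0.360335.
With c = 0.29 and rr = 0.06, the excess reserve ratio is 0.360335 − 0.29 − 0.06 = 0.010335.

1.03%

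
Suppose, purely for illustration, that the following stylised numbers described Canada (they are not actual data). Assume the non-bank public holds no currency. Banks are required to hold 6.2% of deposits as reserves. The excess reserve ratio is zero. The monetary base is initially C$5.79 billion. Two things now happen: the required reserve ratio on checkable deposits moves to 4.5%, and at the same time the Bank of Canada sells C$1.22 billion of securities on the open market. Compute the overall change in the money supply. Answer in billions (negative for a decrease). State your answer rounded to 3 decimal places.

C$8.168 billion

Before: m₁ = 1 / (0.062) ≈ 16.12903, MB₁ = 5.79, so M₁ = 16.12903 × 5.79 ≈ 93.3871 billion.
After: m₂ = 1 / (0.045) ≈ 22.22222, MB₂ = 5.79 − 1.22 = 4.57, so M₂ = 22.22222 × 4.57 ≈ 101.5555 billion.
ΔM = M₂ − M₁ = 101.5555 − 93.3871 = 8.1684 billion.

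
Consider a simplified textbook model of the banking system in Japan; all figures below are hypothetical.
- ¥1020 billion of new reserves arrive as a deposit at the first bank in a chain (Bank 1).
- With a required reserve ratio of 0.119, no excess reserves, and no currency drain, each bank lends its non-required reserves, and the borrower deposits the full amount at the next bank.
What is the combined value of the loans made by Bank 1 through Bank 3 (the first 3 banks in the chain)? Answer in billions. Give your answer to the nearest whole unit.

¥2388 billion

Bank i lends (1 − rr)^i of the original deposit: Bank 1 lends 1020·0.8810 = 898.6200, Bank 2 lends 1020·0.8810² ≈ 791.6842, and so on.
Summing a geometric series: total = 1020·[0.8810·(1 − 0.8810^3) / (1 − 0.8810)] ≈ 2387.7780 billion.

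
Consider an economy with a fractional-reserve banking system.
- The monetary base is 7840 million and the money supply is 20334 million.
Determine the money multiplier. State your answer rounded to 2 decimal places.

2.59

The money multiplier is m = M / MB = 20334 / 7840 ≈ 2.59362.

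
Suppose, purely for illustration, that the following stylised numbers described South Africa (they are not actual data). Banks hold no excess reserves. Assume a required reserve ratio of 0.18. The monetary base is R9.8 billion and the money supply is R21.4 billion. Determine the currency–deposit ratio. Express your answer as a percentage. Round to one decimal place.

51.3%

Using m = M/MB = 21.4/9.8 ≈ 2.183673. From m = (1 + c)/(c + rr + e), rearranging gives 1 + c = m·(c + rr + e), so c·(1 − m) = m·(rr + e) − 1.
Hence c = [m·(rr + e) − 1]/(1 − m) = [2.183673 × (0.18 + 0) − 1] / (1 − 2.183673) ≈ 0.512759.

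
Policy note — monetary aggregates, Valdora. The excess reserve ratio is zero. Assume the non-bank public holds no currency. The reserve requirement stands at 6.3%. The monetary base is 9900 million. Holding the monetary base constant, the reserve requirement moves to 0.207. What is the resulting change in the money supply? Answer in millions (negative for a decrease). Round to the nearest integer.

-109317 million

Initially m₁ = 1 / (0.063) ≈ 15.87302, so M₁ = 15.87302 × 9900 = 157142.898 million.
After the change m₂ = 1 / (0.207) ≈ 4.83092, so M₂ = 4.83092 × 9900 = 47826.108 million.
ΔM = M₂ − M₁ = 47826.108 − 157142.898 = -109316.79 million.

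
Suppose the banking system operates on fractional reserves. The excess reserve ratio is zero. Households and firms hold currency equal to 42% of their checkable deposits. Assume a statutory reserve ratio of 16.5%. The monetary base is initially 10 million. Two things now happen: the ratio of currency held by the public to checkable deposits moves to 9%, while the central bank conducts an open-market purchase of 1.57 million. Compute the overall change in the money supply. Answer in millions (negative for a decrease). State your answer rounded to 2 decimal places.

25.18 million

Before: m₁ = (1 + 0.42) / (0.165 + 0.42) ≈ 2.42735, MB₁ = 10, so M₁ = 2.42735 × 10 = 24.2735 million.
After: m₂ = (1 + 0.09) / (0.165 + 0.09) ≈ 4.27451, MB₂ = 10 + 1.57 = 11.57, so M₂ = 4.27451 × 11.57 ≈ 49.4561 million.
ΔM = M₂ − M₁ = 49.4561 − 24.2735 = 25.1826 million.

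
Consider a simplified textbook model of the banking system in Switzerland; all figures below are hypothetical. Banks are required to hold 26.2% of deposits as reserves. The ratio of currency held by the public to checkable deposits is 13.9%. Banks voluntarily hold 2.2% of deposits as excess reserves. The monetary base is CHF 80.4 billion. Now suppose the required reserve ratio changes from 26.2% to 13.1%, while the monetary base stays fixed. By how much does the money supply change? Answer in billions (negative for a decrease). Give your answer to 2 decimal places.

CHF 97.12 billion

Initially m₁ = (1 + 0.139) / (0.262 + 0.022 + 0.139) ≈ 2.69267, so M₁ = 2.69267 × 80.4 ≈ 216.4907 billion.
After the change m₂ = (1 + 0.139) / (0.131 + 0.022 + 0.139) ≈ 3.90068, so M₂ = 3.90068 × 80.4 ≈ 313.6147 billion.
ΔM = M₂ − M₁ = 313.6147 − 216.4907 = 97.124 billion.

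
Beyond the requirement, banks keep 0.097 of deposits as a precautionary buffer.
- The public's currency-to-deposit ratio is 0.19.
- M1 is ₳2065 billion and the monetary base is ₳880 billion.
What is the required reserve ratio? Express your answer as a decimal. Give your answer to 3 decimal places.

0.220

Using m = M/MB = 2065/880 ≈ 2.346591. Since m = (1 + c)/(c + rr + e), the denominator satisfies c + rr + e = (1 + c)/m = (1 + 0.19) / 2.346591 ≈ 0.507119.
With c = 0.19 and e = 0.097, the required reserve ratio is 0.507119 − 0.19 − 0.097 = 0.220119.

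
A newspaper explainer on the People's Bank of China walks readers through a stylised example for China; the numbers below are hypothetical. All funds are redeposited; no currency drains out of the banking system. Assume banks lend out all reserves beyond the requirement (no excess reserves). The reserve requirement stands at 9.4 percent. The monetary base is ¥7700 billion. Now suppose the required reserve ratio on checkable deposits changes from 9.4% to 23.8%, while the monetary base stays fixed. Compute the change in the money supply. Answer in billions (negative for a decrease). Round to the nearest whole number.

Initially m₁ = 1 / (0.094) ≈ 10.63830, so M₁ = 10.63830 × 7700 = 81914.91 billion.
After the change m₂ = 1 / (0.238) ≈ 4.20168, so M₂ = 4.20168 × 7700 = 32352.936 billion.
ΔM = M₂ − M₁ = 32352.936 − 81914.91 = -49561.974 billion.

-49562 billion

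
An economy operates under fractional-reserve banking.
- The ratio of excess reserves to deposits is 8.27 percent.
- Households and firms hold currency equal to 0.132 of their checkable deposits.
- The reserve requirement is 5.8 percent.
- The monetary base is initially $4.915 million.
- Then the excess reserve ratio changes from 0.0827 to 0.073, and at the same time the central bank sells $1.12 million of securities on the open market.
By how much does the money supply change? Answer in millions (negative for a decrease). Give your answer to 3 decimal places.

-4.068 million

Before: m₁ = (1 + 0.132) / (0.058 + 0.0827 + 0.132) ≈ 4.15108, MB₁ = 4.915, so M₁ = 4.15108 × 4.915 ≈ 20.4026 million.
After: m₂ = (1 + 0.132) / (0.058 + 0.073 + 0.132) ≈ 4.30418, MB₂ = 4.915 − 1.12 = 3.795, so M₂ = 4.30418 × 3.795 ≈ 16.3344 million.
ΔM = M₂ − M₁ = 16.3344 − 20.4026 = -4.0682 million.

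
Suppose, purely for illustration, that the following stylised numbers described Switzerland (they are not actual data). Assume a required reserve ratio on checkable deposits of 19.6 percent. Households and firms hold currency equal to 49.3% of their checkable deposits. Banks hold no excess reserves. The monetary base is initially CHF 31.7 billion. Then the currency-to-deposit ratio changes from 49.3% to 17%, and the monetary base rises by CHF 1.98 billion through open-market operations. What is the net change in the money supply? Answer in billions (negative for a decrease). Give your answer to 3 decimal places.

Before: m₁ = (1 + 0.493) / (0.196 + 0.493) ≈ 2.166909, MB₁ = 31.7, so M₁ = 2.166909 × 31.7 ≈ 68.691 billion.
After: m₂ = (1 + 0.17) / (0.196 + 0.17) ≈ 3.196721, MB₂ = 31.7 + 1.98 = 33.68, so M₂ = 3.196721 × 33.68 ≈ 107.6656 billion.
ΔM = M₂ − M₁ = 107.6656 − 68.691 = 38.9746 billion.

CHF 38.975 billion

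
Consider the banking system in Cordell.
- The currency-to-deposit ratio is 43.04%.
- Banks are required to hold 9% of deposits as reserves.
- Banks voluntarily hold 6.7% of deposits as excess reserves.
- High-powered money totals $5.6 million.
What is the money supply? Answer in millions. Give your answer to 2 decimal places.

$13.64 million

The money multiplier is m = (1 + c) / (rr + e + c) = (1 + 0.4304) / (0.09 + 0.067 + 0.4304) ≈ 2.4351.
So M = m × MB = 2.4351 × 5.6 ≈ 13.6366 million.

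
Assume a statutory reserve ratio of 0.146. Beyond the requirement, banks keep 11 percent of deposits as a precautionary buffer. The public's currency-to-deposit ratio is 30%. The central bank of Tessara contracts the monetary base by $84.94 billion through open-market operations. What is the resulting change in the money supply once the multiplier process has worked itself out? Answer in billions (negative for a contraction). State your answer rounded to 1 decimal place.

-198.6 billion

The money multiplier is m = (1 + c) / (rr + e + c) = (1 + 0.3) / (0.146 + 0.11 + 0.3) ≈ 2.3381.
The sale removes 84.94 billion of base, so ΔM = m × ΔMB = 2.3381 × (−84.94) ≈ -198.5982 billion.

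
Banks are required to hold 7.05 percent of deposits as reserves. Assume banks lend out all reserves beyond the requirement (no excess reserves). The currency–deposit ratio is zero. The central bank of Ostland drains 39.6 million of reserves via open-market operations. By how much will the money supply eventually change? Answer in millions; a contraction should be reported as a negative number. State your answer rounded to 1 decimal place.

The simple money multiplier is m = 1/rr = 1/0.0705 ≈ 14.1844.
An open-market sale reduces the monetary base by 39.6 million, so ΔM = m × ΔMB = 14.1844 × (−39.6) ≈ -561.7022 million.

-561.7 million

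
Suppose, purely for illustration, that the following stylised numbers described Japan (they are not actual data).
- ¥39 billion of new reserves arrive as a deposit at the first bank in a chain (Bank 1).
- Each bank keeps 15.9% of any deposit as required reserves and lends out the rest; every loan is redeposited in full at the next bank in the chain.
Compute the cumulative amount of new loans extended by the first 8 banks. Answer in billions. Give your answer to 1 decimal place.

¥154.7 billion

Bank i lends (1 − rr)^i of the original deposit: Bank 1 lends 39·0.8410 = 32.7990, Bank 2 lends 39·0.8410² ≈ 27.5840, and so on.
Summing a geometric series: total = 39·[0.8410·(1 − 0.8410^8) / (1 − 0.8410)] ≈ 154.6614 billion.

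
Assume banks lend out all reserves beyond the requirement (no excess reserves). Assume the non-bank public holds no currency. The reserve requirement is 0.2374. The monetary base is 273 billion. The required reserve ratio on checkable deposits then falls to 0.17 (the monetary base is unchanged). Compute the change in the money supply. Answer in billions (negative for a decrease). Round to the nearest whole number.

Initially m₁ = 1 / (0.2374) ≈ 4.2123, so M₁ = 4.2123 × 273 = 1149.9579 billion.
After the change m₂ = 1 / (0.17) ≈ 5.8824, so M₂ = 5.8824 × 273 = 1605.8952 billion.
ΔM = M₂ − M₁ = 1605.8952 − 1149.9579 = 455.9373 billion.

456 billion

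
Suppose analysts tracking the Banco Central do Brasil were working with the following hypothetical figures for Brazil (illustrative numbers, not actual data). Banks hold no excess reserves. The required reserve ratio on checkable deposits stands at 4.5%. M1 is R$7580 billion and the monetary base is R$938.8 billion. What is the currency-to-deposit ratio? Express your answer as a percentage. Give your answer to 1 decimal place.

9.0%

Using m = M/MB = 7580/938.8 ≈ 8.074137. From m = (1 + c)/(c + rr + e), rearranging gives 1 + c = m·(c + rr + e), so c·(1 − m) = m·(rr + e) − 1.
Hence c = [m·(rr + e) − 1]/(1 − m) = [8.074137 × (0.045 + 0) − 1] / (1 − 8.074137) ≈ 0.089999.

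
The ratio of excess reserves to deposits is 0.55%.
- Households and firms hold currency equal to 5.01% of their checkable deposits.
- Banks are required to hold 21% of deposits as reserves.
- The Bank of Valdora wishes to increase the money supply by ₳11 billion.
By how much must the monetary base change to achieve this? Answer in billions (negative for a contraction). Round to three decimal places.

₳2.782 billion

The money multiplier is m = (1 + c) / (rr + e + c) = (1 + 0.0501) / (0.21 + 0.0055 + 0.0501) ≈ 3.953690.
ΔMB = ΔM / m = (+11) / 3.953690 ≈ 2.7822 billion.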